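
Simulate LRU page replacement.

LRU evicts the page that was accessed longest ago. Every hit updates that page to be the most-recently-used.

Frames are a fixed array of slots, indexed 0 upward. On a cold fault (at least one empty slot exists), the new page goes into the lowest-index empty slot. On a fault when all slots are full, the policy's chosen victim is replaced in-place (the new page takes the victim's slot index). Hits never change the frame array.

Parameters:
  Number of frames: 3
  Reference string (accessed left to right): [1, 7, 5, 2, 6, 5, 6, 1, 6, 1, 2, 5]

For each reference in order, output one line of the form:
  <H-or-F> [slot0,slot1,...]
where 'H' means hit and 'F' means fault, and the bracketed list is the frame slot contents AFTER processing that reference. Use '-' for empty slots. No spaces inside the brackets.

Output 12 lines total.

F [1,-,-]
F [1,7,-]
F [1,7,5]
F [2,7,5]
F [2,6,5]
H [2,6,5]
H [2,6,5]
F [1,6,5]
H [1,6,5]
H [1,6,5]
F [1,6,2]
F [1,5,2]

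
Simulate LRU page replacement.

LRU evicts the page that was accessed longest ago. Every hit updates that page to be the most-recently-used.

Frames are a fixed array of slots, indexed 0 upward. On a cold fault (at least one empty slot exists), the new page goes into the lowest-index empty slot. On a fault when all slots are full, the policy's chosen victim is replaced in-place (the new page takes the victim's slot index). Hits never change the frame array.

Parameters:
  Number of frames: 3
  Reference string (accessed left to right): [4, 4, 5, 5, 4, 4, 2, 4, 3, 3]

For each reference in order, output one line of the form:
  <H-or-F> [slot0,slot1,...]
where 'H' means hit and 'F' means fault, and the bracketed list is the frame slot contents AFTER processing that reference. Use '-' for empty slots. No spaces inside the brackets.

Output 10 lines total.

F [4,-,-]
H [4,-,-]
F [4,5,-]
H [4,5,-]
H [4,5,-]
H [4,5,-]
F [4,5,2]
H [4,5,2]
F [4,3,2]
H [4,3,2]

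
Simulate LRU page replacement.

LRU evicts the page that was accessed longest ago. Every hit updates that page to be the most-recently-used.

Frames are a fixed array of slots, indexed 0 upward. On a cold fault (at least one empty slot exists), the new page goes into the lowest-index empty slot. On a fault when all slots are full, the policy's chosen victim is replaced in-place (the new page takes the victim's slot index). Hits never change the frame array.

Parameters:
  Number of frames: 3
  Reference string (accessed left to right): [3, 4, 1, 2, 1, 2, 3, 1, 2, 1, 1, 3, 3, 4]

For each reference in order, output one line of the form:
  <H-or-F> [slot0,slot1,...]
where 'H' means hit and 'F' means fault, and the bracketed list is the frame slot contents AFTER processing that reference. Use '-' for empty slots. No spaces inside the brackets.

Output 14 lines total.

F [3,-,-]
F [3,4,-]
F [3,4,1]
F [2,4,1]
H [2,4,1]
H [2,4,1]
F [2,3,1]
H [2,3,1]
H [2,3,1]
H [2,3,1]
H [2,3,1]
H [2,3,1]
H [2,3,1]
F [4,3,1]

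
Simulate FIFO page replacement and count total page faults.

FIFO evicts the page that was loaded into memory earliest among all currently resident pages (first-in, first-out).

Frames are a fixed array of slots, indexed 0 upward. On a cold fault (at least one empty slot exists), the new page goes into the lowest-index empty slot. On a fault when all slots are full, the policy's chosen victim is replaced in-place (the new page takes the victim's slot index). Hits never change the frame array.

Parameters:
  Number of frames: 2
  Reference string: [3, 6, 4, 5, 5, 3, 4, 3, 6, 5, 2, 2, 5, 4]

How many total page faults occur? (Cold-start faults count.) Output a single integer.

Answer: 10

Derivation:
Step 0: ref 3 → FAULT, frames=[3,-]
Step 1: ref 6 → FAULT, frames=[3,6]
Step 2: ref 4 → FAULT (evict 3), frames=[4,6]
Step 3: ref 5 → FAULT (evict 6), frames=[4,5]
Step 4: ref 5 → HIT, frames=[4,5]
Step 5: ref 3 → FAULT (evict 4), frames=[3,5]
Step 6: ref 4 → FAULT (evict 5), frames=[3,4]
Step 7: ref 3 → HIT, frames=[3,4]
Step 8: ref 6 → FAULT (evict 3), frames=[6,4]
Step 9: ref 5 → FAULT (evict 4), frames=[6,5]
Step 10: ref 2 → FAULT (evict 6), frames=[2,5]
Step 11: ref 2 → HIT, frames=[2,5]
Step 12: ref 5 → HIT, frames=[2,5]
Step 13: ref 4 → FAULT (evict 5), frames=[2,4]
Total faults: 10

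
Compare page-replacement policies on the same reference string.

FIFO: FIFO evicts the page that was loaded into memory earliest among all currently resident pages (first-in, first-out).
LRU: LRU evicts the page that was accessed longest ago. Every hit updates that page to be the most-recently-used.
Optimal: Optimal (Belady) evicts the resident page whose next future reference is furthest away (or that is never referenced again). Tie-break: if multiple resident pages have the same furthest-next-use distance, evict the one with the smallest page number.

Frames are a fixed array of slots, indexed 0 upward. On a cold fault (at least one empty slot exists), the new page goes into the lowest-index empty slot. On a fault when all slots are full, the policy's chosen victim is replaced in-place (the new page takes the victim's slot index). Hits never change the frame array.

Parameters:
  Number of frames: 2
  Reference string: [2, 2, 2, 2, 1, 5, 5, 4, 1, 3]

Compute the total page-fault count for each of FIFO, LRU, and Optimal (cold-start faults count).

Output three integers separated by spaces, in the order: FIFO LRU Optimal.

--- FIFO ---
  step 0: ref 2 -> FAULT, frames=[2,-] (faults so far: 1)
  step 1: ref 2 -> HIT, frames=[2,-] (faults so far: 1)
  step 2: ref 2 -> HIT, frames=[2,-] (faults so far: 1)
  step 3: ref 2 -> HIT, frames=[2,-] (faults so far: 1)
  step 4: ref 1 -> FAULT, frames=[2,1] (faults so far: 2)
  step 5: ref 5 -> FAULT, evict 2, frames=[5,1] (faults so far: 3)
  step 6: ref 5 -> HIT, frames=[5,1] (faults so far: 3)
  step 7: ref 4 -> FAULT, evict 1, frames=[5,4] (faults so far: 4)
  step 8: ref 1 -> FAULT, evict 5, frames=[1,4] (faults so far: 5)
  step 9: ref 3 -> FAULT, evict 4, frames=[1,3] (faults so far: 6)
  FIFO total faults: 6
--- LRU ---
  step 0: ref 2 -> FAULT, frames=[2,-] (faults so far: 1)
  step 1: ref 2 -> HIT, frames=[2,-] (faults so far: 1)
  step 2: ref 2 -> HIT, frames=[2,-] (faults so far: 1)
  step 3: ref 2 -> HIT, frames=[2,-] (faults so far: 1)
  step 4: ref 1 -> FAULT, frames=[2,1] (faults so far: 2)
  step 5: ref 5 -> FAULT, evict 2, frames=[5,1] (faults so far: 3)
  step 6: ref 5 -> HIT, frames=[5,1] (faults so far: 3)
  step 7: ref 4 -> FAULT, evict 1, frames=[5,4] (faults so far: 4)
  step 8: ref 1 -> FAULT, evict 5, frames=[1,4] (faults so far: 5)
  step 9: ref 3 -> FAULT, evict 4, frames=[1,3] (faults so far: 6)
  LRU total faults: 6
--- Optimal ---
  step 0: ref 2 -> FAULT, frames=[2,-] (faults so far: 1)
  step 1: ref 2 -> HIT, frames=[2,-] (faults so far: 1)
  step 2: ref 2 -> HIT, frames=[2,-] (faults so far: 1)
  step 3: ref 2 -> HIT, frames=[2,-] (faults so far: 1)
  step 4: ref 1 -> FAULT, frames=[2,1] (faults so far: 2)
  step 5: ref 5 -> FAULT, evict 2, frames=[5,1] (faults so far: 3)
  step 6: ref 5 -> HIT, frames=[5,1] (faults so far: 3)
  step 7: ref 4 -> FAULT, evict 5, frames=[4,1] (faults so far: 4)
  step 8: ref 1 -> HIT, frames=[4,1] (faults so far: 4)
  step 9: ref 3 -> FAULT, evict 1, frames=[4,3] (faults so far: 5)
  Optimal total faults: 5

Answer: 6 6 5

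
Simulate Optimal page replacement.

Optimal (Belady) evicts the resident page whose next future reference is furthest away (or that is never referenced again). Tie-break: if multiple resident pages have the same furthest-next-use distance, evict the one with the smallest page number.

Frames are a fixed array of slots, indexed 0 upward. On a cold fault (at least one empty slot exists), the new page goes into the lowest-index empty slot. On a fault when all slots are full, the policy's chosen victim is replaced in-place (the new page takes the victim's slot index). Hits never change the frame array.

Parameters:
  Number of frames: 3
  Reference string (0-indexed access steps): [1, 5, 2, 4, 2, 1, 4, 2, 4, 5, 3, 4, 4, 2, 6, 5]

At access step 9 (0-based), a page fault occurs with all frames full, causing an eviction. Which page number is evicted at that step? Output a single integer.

Step 0: ref 1 -> FAULT, frames=[1,-,-]
Step 1: ref 5 -> FAULT, frames=[1,5,-]
Step 2: ref 2 -> FAULT, frames=[1,5,2]
Step 3: ref 4 -> FAULT, evict 5, frames=[1,4,2]
Step 4: ref 2 -> HIT, frames=[1,4,2]
Step 5: ref 1 -> HIT, frames=[1,4,2]
Step 6: ref 4 -> HIT, frames=[1,4,2]
Step 7: ref 2 -> HIT, frames=[1,4,2]
Step 8: ref 4 -> HIT, frames=[1,4,2]
Step 9: ref 5 -> FAULT, evict 1, frames=[5,4,2]
At step 9: evicted page 1

Answer: 1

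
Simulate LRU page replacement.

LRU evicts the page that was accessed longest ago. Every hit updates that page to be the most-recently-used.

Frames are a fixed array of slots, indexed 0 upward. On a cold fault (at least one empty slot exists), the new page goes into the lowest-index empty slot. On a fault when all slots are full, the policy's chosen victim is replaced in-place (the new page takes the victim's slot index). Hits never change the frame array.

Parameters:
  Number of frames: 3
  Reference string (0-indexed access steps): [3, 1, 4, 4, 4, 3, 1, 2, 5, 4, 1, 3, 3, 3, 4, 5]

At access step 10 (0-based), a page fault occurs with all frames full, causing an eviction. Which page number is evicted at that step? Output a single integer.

Answer: 2

Derivation:
Step 0: ref 3 -> FAULT, frames=[3,-,-]
Step 1: ref 1 -> FAULT, frames=[3,1,-]
Step 2: ref 4 -> FAULT, frames=[3,1,4]
Step 3: ref 4 -> HIT, frames=[3,1,4]
Step 4: ref 4 -> HIT, frames=[3,1,4]
Step 5: ref 3 -> HIT, frames=[3,1,4]
Step 6: ref 1 -> HIT, frames=[3,1,4]
Step 7: ref 2 -> FAULT, evict 4, frames=[3,1,2]
Step 8: ref 5 -> FAULT, evict 3, frames=[5,1,2]
Step 9: ref 4 -> FAULT, evict 1, frames=[5,4,2]
Step 10: ref 1 -> FAULT, evict 2, frames=[5,4,1]
At step 10: evicted page 2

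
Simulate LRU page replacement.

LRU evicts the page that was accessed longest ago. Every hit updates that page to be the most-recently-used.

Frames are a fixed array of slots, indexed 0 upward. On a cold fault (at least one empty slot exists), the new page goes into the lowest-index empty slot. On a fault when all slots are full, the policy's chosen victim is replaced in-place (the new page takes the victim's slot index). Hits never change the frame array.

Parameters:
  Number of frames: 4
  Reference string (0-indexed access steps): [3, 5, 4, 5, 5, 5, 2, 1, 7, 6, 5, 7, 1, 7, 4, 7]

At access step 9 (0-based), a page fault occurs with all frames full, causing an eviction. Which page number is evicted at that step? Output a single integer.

Answer: 5

Derivation:
Step 0: ref 3 -> FAULT, frames=[3,-,-,-]
Step 1: ref 5 -> FAULT, frames=[3,5,-,-]
Step 2: ref 4 -> FAULT, frames=[3,5,4,-]
Step 3: ref 5 -> HIT, frames=[3,5,4,-]
Step 4: ref 5 -> HIT, frames=[3,5,4,-]
Step 5: ref 5 -> HIT, frames=[3,5,4,-]
Step 6: ref 2 -> FAULT, frames=[3,5,4,2]
Step 7: ref 1 -> FAULT, evict 3, frames=[1,5,4,2]
Step 8: ref 7 -> FAULT, evict 4, frames=[1,5,7,2]
Step 9: ref 6 -> FAULT, evict 5, frames=[1,6,7,2]
At step 9: evicted page 5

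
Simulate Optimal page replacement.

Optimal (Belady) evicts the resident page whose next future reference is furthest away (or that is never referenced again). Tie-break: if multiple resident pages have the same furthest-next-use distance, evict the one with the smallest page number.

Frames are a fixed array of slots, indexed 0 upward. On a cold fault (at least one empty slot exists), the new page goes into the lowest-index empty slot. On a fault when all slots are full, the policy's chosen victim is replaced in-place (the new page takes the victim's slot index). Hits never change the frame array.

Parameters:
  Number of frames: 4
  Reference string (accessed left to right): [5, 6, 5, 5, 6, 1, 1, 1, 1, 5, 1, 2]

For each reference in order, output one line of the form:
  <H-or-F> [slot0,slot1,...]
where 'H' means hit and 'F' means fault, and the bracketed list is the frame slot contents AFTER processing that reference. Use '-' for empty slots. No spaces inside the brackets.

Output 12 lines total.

F [5,-,-,-]
F [5,6,-,-]
H [5,6,-,-]
H [5,6,-,-]
H [5,6,-,-]
F [5,6,1,-]
H [5,6,1,-]
H [5,6,1,-]
H [5,6,1,-]
H [5,6,1,-]
H [5,6,1,-]
F [5,6,1,2]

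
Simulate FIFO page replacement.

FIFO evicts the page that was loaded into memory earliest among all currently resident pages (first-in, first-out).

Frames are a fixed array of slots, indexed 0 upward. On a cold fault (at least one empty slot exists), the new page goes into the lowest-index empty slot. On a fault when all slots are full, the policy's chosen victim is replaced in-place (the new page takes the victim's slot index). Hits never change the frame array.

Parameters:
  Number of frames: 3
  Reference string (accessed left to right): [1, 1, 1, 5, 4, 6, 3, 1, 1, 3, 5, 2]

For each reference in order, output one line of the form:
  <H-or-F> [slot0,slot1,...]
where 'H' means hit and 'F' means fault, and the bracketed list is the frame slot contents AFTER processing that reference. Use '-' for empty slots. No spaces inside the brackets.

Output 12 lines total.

F [1,-,-]
H [1,-,-]
H [1,-,-]
F [1,5,-]
F [1,5,4]
F [6,5,4]
F [6,3,4]
F [6,3,1]
H [6,3,1]
H [6,3,1]
F [5,3,1]
F [5,2,1]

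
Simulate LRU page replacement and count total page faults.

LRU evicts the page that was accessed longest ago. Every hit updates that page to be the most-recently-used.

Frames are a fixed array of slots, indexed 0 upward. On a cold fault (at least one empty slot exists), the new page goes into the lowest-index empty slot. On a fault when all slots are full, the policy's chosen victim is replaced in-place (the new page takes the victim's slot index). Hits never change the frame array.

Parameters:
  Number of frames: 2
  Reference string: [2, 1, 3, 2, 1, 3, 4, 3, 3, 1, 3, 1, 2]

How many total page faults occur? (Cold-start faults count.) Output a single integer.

Answer: 9

Derivation:
Step 0: ref 2 → FAULT, frames=[2,-]
Step 1: ref 1 → FAULT, frames=[2,1]
Step 2: ref 3 → FAULT (evict 2), frames=[3,1]
Step 3: ref 2 → FAULT (evict 1), frames=[3,2]
Step 4: ref 1 → FAULT (evict 3), frames=[1,2]
Step 5: ref 3 → FAULT (evict 2), frames=[1,3]
Step 6: ref 4 → FAULT (evict 1), frames=[4,3]
Step 7: ref 3 → HIT, frames=[4,3]
Step 8: ref 3 → HIT, frames=[4,3]
Step 9: ref 1 → FAULT (evict 4), frames=[1,3]
Step 10: ref 3 → HIT, frames=[1,3]
Step 11: ref 1 → HIT, frames=[1,3]
Step 12: ref 2 → FAULT (evict 3), frames=[1,2]
Total faults: 9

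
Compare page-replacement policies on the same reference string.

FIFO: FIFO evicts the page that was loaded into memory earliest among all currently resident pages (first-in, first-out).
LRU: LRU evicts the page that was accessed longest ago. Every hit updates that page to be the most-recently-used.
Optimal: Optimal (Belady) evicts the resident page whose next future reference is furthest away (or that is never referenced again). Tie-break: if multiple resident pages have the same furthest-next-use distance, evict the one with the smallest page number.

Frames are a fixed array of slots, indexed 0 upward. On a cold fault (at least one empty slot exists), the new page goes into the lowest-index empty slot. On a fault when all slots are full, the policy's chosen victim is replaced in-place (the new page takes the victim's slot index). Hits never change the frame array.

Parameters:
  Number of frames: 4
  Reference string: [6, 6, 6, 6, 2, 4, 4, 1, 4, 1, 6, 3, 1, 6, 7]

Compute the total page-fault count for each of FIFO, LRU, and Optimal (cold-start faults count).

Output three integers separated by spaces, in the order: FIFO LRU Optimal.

--- FIFO ---
  step 0: ref 6 -> FAULT, frames=[6,-,-,-] (faults so far: 1)
  step 1: ref 6 -> HIT, frames=[6,-,-,-] (faults so far: 1)
  step 2: ref 6 -> HIT, frames=[6,-,-,-] (faults so far: 1)
  step 3: ref 6 -> HIT, frames=[6,-,-,-] (faults so far: 1)
  step 4: ref 2 -> FAULT, frames=[6,2,-,-] (faults so far: 2)
  step 5: ref 4 -> FAULT, frames=[6,2,4,-] (faults so far: 3)
  step 6: ref 4 -> HIT, frames=[6,2,4,-] (faults so far: 3)
  step 7: ref 1 -> FAULT, frames=[6,2,4,1] (faults so far: 4)
  step 8: ref 4 -> HIT, frames=[6,2,4,1] (faults so far: 4)
  step 9: ref 1 -> HIT, frames=[6,2,4,1] (faults so far: 4)
  step 10: ref 6 -> HIT, frames=[6,2,4,1] (faults so far: 4)
  step 11: ref 3 -> FAULT, evict 6, frames=[3,2,4,1] (faults so far: 5)
  step 12: ref 1 -> HIT, frames=[3,2,4,1] (faults so far: 5)
  step 13: ref 6 -> FAULT, evict 2, frames=[3,6,4,1] (faults so far: 6)
  step 14: ref 7 -> FAULT, evict 4, frames=[3,6,7,1] (faults so far: 7)
  FIFO total faults: 7
--- LRU ---
  step 0: ref 6 -> FAULT, frames=[6,-,-,-] (faults so far: 1)
  step 1: ref 6 -> HIT, frames=[6,-,-,-] (faults so far: 1)
  step 2: ref 6 -> HIT, frames=[6,-,-,-] (faults so far: 1)
  step 3: ref 6 -> HIT, frames=[6,-,-,-] (faults so far: 1)
  step 4: ref 2 -> FAULT, frames=[6,2,-,-] (faults so far: 2)
  step 5: ref 4 -> FAULT, frames=[6,2,4,-] (faults so far: 3)
  step 6: ref 4 -> HIT, frames=[6,2,4,-] (faults so far: 3)
  step 7: ref 1 -> FAULT, frames=[6,2,4,1] (faults so far: 4)
  step 8: ref 4 -> HIT, frames=[6,2,4,1] (faults so far: 4)
  step 9: ref 1 -> HIT, frames=[6,2,4,1] (faults so far: 4)
  step 10: ref 6 -> HIT, frames=[6,2,4,1] (faults so far: 4)
  step 11: ref 3 -> FAULT, evict 2, frames=[6,3,4,1] (faults so far: 5)
  step 12: ref 1 -> HIT, frames=[6,3,4,1] (faults so far: 5)
  step 13: ref 6 -> HIT, frames=[6,3,4,1] (faults so far: 5)
  step 14: ref 7 -> FAULT, evict 4, frames=[6,3,7,1] (faults so far: 6)
  LRU total faults: 6
--- Optimal ---
  step 0: ref 6 -> FAULT, frames=[6,-,-,-] (faults so far: 1)
  step 1: ref 6 -> HIT, frames=[6,-,-,-] (faults so far: 1)
  step 2: ref 6 -> HIT, frames=[6,-,-,-] (faults so far: 1)
  step 3: ref 6 -> HIT, frames=[6,-,-,-] (faults so far: 1)
  step 4: ref 2 -> FAULT, frames=[6,2,-,-] (faults so far: 2)
  step 5: ref 4 -> FAULT, frames=[6,2,4,-] (faults so far: 3)
  step 6: ref 4 -> HIT, frames=[6,2,4,-] (faults so far: 3)
  step 7: ref 1 -> FAULT, frames=[6,2,4,1] (faults so far: 4)
  step 8: ref 4 -> HIT, frames=[6,2,4,1] (faults so far: 4)
  step 9: ref 1 -> HIT, frames=[6,2,4,1] (faults so far: 4)
  step 10: ref 6 -> HIT, frames=[6,2,4,1] (faults so far: 4)
  step 11: ref 3 -> FAULT, evict 2, frames=[6,3,4,1] (faults so far: 5)
  step 12: ref 1 -> HIT, frames=[6,3,4,1] (faults so far: 5)
  step 13: ref 6 -> HIT, frames=[6,3,4,1] (faults so far: 5)
  step 14: ref 7 -> FAULT, evict 1, frames=[6,3,4,7] (faults so far: 6)
  Optimal total faults: 6

Answer: 7 6 6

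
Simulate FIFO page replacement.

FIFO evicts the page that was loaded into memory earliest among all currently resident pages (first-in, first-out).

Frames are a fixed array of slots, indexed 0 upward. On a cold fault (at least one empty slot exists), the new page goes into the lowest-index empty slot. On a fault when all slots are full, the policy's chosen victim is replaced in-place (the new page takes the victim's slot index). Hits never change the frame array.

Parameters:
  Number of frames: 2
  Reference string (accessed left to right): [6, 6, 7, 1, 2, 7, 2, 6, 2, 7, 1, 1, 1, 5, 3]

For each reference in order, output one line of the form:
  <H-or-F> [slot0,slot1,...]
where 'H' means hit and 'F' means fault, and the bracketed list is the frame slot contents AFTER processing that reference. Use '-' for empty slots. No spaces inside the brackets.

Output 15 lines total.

F [6,-]
H [6,-]
F [6,7]
F [1,7]
F [1,2]
F [7,2]
H [7,2]
F [7,6]
F [2,6]
F [2,7]
F [1,7]
H [1,7]
H [1,7]
F [1,5]
F [3,5]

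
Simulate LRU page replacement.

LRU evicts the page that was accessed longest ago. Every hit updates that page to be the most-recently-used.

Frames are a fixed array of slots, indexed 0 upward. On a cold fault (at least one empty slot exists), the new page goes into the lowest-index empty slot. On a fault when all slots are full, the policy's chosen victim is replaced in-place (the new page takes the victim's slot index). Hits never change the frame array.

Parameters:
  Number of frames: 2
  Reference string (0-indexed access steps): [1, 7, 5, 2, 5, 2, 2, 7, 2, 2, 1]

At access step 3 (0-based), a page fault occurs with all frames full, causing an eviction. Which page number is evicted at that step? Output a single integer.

Step 0: ref 1 -> FAULT, frames=[1,-]
Step 1: ref 7 -> FAULT, frames=[1,7]
Step 2: ref 5 -> FAULT, evict 1, frames=[5,7]
Step 3: ref 2 -> FAULT, evict 7, frames=[5,2]
At step 3: evicted page 7

Answer: 7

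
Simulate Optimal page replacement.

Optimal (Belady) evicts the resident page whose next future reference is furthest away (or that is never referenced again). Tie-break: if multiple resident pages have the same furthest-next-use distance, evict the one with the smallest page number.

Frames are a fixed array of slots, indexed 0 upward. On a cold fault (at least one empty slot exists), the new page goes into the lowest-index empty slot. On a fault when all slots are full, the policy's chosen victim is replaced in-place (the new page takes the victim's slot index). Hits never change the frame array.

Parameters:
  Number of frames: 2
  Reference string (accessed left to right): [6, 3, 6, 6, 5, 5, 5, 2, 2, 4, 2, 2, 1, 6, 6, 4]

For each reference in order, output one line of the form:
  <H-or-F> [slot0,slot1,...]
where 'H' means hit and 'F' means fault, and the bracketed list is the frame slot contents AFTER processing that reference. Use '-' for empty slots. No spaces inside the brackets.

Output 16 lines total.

F [6,-]
F [6,3]
H [6,3]
H [6,3]
F [6,5]
H [6,5]
H [6,5]
F [6,2]
H [6,2]
F [4,2]
H [4,2]
H [4,2]
F [4,1]
F [4,6]
H [4,6]
H [4,6]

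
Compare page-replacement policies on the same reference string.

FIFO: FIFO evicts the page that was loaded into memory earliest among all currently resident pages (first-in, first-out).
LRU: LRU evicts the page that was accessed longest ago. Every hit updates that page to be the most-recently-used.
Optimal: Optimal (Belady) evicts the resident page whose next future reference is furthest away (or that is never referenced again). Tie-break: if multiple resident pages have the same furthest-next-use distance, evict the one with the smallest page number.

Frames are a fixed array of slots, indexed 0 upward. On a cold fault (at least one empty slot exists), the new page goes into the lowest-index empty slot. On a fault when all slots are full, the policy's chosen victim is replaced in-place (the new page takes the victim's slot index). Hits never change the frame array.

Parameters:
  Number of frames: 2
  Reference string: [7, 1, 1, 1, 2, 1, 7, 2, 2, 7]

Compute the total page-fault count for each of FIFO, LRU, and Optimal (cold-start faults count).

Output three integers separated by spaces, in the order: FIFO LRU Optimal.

Answer: 4 5 4

Derivation:
--- FIFO ---
  step 0: ref 7 -> FAULT, frames=[7,-] (faults so far: 1)
  step 1: ref 1 -> FAULT, frames=[7,1] (faults so far: 2)
  step 2: ref 1 -> HIT, frames=[7,1] (faults so far: 2)
  step 3: ref 1 -> HIT, frames=[7,1] (faults so far: 2)
  step 4: ref 2 -> FAULT, evict 7, frames=[2,1] (faults so far: 3)
  step 5: ref 1 -> HIT, frames=[2,1] (faults so far: 3)
  step 6: ref 7 -> FAULT, evict 1, frames=[2,7] (faults so far: 4)
  step 7: ref 2 -> HIT, frames=[2,7] (faults so far: 4)
  step 8: ref 2 -> HIT, frames=[2,7] (faults so far: 4)
  step 9: ref 7 -> HIT, frames=[2,7] (faults so far: 4)
  FIFO total faults: 4
--- LRU ---
  step 0: ref 7 -> FAULT, frames=[7,-] (faults so far: 1)
  step 1: ref 1 -> FAULT, frames=[7,1] (faults so far: 2)
  step 2: ref 1 -> HIT, frames=[7,1] (faults so far: 2)
  step 3: ref 1 -> HIT, frames=[7,1] (faults so far: 2)
  step 4: ref 2 -> FAULT, evict 7, frames=[2,1] (faults so far: 3)
  step 5: ref 1 -> HIT, frames=[2,1] (faults so far: 3)
  step 6: ref 7 -> FAULT, evict 2, frames=[7,1] (faults so far: 4)
  step 7: ref 2 -> FAULT, evict 1, frames=[7,2] (faults so far: 5)
  step 8: ref 2 -> HIT, frames=[7,2] (faults so far: 5)
  step 9: ref 7 -> HIT, frames=[7,2] (faults so far: 5)
  LRU total faults: 5
--- Optimal ---
  step 0: ref 7 -> FAULT, frames=[7,-] (faults so far: 1)
  step 1: ref 1 -> FAULT, frames=[7,1] (faults so far: 2)
  step 2: ref 1 -> HIT, frames=[7,1] (faults so far: 2)
  step 3: ref 1 -> HIT, frames=[7,1] (faults so far: 2)
  step 4: ref 2 -> FAULT, evict 7, frames=[2,1] (faults so far: 3)
  step 5: ref 1 -> HIT, frames=[2,1] (faults so far: 3)
  step 6: ref 7 -> FAULT, evict 1, frames=[2,7] (faults so far: 4)
  step 7: ref 2 -> HIT, frames=[2,7] (faults so far: 4)
  step 8: ref 2 -> HIT, frames=[2,7] (faults so far: 4)
  step 9: ref 7 -> HIT, frames=[2,7] (faults so far: 4)
  Optimal total faults: 4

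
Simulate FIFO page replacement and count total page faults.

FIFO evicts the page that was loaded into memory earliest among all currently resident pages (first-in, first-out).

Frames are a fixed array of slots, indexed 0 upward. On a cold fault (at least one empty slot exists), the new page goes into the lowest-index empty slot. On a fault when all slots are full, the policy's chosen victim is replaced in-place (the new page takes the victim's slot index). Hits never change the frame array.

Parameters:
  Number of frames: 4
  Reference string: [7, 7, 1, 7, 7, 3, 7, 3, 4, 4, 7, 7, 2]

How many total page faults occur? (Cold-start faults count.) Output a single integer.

Step 0: ref 7 → FAULT, frames=[7,-,-,-]
Step 1: ref 7 → HIT, frames=[7,-,-,-]
Step 2: ref 1 → FAULT, frames=[7,1,-,-]
Step 3: ref 7 → HIT, frames=[7,1,-,-]
Step 4: ref 7 → HIT, frames=[7,1,-,-]
Step 5: ref 3 → FAULT, frames=[7,1,3,-]
Step 6: ref 7 → HIT, frames=[7,1,3,-]
Step 7: ref 3 → HIT, frames=[7,1,3,-]
Step 8: ref 4 → FAULT, frames=[7,1,3,4]
Step 9: ref 4 → HIT, frames=[7,1,3,4]
Step 10: ref 7 → HIT, frames=[7,1,3,4]
Step 11: ref 7 → HIT, frames=[7,1,3,4]
Step 12: ref 2 → FAULT (evict 7), frames=[2,1,3,4]
Total faults: 5

Answer: 5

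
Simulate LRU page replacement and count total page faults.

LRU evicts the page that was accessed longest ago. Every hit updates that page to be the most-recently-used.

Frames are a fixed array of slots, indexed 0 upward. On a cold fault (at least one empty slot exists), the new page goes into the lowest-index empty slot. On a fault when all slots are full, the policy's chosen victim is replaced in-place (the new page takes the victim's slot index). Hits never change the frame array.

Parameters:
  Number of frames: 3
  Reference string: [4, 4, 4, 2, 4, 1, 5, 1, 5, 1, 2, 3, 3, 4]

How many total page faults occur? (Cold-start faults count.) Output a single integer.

Step 0: ref 4 → FAULT, frames=[4,-,-]
Step 1: ref 4 → HIT, frames=[4,-,-]
Step 2: ref 4 → HIT, frames=[4,-,-]
Step 3: ref 2 → FAULT, frames=[4,2,-]
Step 4: ref 4 → HIT, frames=[4,2,-]
Step 5: ref 1 → FAULT, frames=[4,2,1]
Step 6: ref 5 → FAULT (evict 2), frames=[4,5,1]
Step 7: ref 1 → HIT, frames=[4,5,1]
Step 8: ref 5 → HIT, frames=[4,5,1]
Step 9: ref 1 → HIT, frames=[4,5,1]
Step 10: ref 2 → FAULT (evict 4), frames=[2,5,1]
Step 11: ref 3 → FAULT (evict 5), frames=[2,3,1]
Step 12: ref 3 → HIT, frames=[2,3,1]
Step 13: ref 4 → FAULT (evict 1), frames=[2,3,4]
Total faults: 7

Answer: 7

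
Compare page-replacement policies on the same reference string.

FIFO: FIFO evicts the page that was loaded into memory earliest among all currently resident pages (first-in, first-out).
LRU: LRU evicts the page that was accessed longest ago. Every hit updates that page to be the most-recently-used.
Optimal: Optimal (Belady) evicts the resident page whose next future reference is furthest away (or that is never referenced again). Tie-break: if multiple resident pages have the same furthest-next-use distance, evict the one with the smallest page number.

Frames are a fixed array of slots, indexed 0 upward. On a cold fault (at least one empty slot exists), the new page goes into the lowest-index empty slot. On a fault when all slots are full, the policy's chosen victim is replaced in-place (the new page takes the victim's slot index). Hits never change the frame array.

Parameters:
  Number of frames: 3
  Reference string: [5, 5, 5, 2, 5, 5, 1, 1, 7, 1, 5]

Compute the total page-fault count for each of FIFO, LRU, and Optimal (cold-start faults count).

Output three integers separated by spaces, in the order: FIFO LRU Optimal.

Answer: 5 4 4

Derivation:
--- FIFO ---
  step 0: ref 5 -> FAULT, frames=[5,-,-] (faults so far: 1)
  step 1: ref 5 -> HIT, frames=[5,-,-] (faults so far: 1)
  step 2: ref 5 -> HIT, frames=[5,-,-] (faults so far: 1)
  step 3: ref 2 -> FAULT, frames=[5,2,-] (faults so far: 2)
  step 4: ref 5 -> HIT, frames=[5,2,-] (faults so far: 2)
  step 5: ref 5 -> HIT, frames=[5,2,-] (faults so far: 2)
  step 6: ref 1 -> FAULT, frames=[5,2,1] (faults so far: 3)
  step 7: ref 1 -> HIT, frames=[5,2,1] (faults so far: 3)
  step 8: ref 7 -> FAULT, evict 5, frames=[7,2,1] (faults so far: 4)
  step 9: ref 1 -> HIT, frames=[7,2,1] (faults so far: 4)
  step 10: ref 5 -> FAULT, evict 2, frames=[7,5,1] (faults so far: 5)
  FIFO total faults: 5
--- LRU ---
  step 0: ref 5 -> FAULT, frames=[5,-,-] (faults so far: 1)
  step 1: ref 5 -> HIT, frames=[5,-,-] (faults so far: 1)
  step 2: ref 5 -> HIT, frames=[5,-,-] (faults so far: 1)
  step 3: ref 2 -> FAULT, frames=[5,2,-] (faults so far: 2)
  step 4: ref 5 -> HIT, frames=[5,2,-] (faults so far: 2)
  step 5: ref 5 -> HIT, frames=[5,2,-] (faults so far: 2)
  step 6: ref 1 -> FAULT, frames=[5,2,1] (faults so far: 3)
  step 7: ref 1 -> HIT, frames=[5,2,1] (faults so far: 3)
  step 8: ref 7 -> FAULT, evict 2, frames=[5,7,1] (faults so far: 4)
  step 9: ref 1 -> HIT, frames=[5,7,1] (faults so far: 4)
  step 10: ref 5 -> HIT, frames=[5,7,1] (faults so far: 4)
  LRU total faults: 4
--- Optimal ---
  step 0: ref 5 -> FAULT, frames=[5,-,-] (faults so far: 1)
  step 1: ref 5 -> HIT, frames=[5,-,-] (faults so far: 1)
  step 2: ref 5 -> HIT, frames=[5,-,-] (faults so far: 1)
  step 3: ref 2 -> FAULT, frames=[5,2,-] (faults so far: 2)
  step 4: ref 5 -> HIT, frames=[5,2,-] (faults so far: 2)
  step 5: ref 5 -> HIT, frames=[5,2,-] (faults so far: 2)
  step 6: ref 1 -> FAULT, frames=[5,2,1] (faults so far: 3)
  step 7: ref 1 -> HIT, frames=[5,2,1] (faults so far: 3)
  step 8: ref 7 -> FAULT, evict 2, frames=[5,7,1] (faults so far: 4)
  step 9: ref 1 -> HIT, frames=[5,7,1] (faults so far: 4)
  step 10: ref 5 -> HIT, frames=[5,7,1] (faults so far: 4)
  Optimal total faults: 4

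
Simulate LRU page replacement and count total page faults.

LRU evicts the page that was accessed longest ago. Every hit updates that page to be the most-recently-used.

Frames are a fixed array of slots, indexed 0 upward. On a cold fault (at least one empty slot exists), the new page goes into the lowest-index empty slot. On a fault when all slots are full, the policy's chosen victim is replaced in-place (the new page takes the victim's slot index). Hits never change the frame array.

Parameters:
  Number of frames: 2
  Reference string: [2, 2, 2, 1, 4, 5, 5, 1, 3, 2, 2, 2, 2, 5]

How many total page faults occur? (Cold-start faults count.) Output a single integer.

Step 0: ref 2 → FAULT, frames=[2,-]
Step 1: ref 2 → HIT, frames=[2,-]
Step 2: ref 2 → HIT, frames=[2,-]
Step 3: ref 1 → FAULT, frames=[2,1]
Step 4: ref 4 → FAULT (evict 2), frames=[4,1]
Step 5: ref 5 → FAULT (evict 1), frames=[4,5]
Step 6: ref 5 → HIT, frames=[4,5]
Step 7: ref 1 → FAULT (evict 4), frames=[1,5]
Step 8: ref 3 → FAULT (evict 5), frames=[1,3]
Step 9: ref 2 → FAULT (evict 1), frames=[2,3]
Step 10: ref 2 → HIT, frames=[2,3]
Step 11: ref 2 → HIT, frames=[2,3]
Step 12: ref 2 → HIT, frames=[2,3]
Step 13: ref 5 → FAULT (evict 3), frames=[2,5]
Total faults: 8

Answer: 8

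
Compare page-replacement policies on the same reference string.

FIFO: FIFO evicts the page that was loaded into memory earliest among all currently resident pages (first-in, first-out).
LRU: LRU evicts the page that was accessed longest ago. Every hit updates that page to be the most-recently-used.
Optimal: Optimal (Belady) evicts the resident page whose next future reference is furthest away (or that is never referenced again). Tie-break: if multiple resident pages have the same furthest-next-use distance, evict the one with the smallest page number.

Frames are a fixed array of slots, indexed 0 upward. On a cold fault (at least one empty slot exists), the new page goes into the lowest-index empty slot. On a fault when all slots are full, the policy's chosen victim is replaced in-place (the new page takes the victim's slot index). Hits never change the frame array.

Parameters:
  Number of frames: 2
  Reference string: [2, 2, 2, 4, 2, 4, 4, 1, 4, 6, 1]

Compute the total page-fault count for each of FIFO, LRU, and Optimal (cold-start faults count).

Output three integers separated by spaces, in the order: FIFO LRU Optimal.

--- FIFO ---
  step 0: ref 2 -> FAULT, frames=[2,-] (faults so far: 1)
  step 1: ref 2 -> HIT, frames=[2,-] (faults so far: 1)
  step 2: ref 2 -> HIT, frames=[2,-] (faults so far: 1)
  step 3: ref 4 -> FAULT, frames=[2,4] (faults so far: 2)
  step 4: ref 2 -> HIT, frames=[2,4] (faults so far: 2)
  step 5: ref 4 -> HIT, frames=[2,4] (faults so far: 2)
  step 6: ref 4 -> HIT, frames=[2,4] (faults so far: 2)
  step 7: ref 1 -> FAULT, evict 2, frames=[1,4] (faults so far: 3)
  step 8: ref 4 -> HIT, frames=[1,4] (faults so far: 3)
  step 9: ref 6 -> FAULT, evict 4, frames=[1,6] (faults so far: 4)
  step 10: ref 1 -> HIT, frames=[1,6] (faults so far: 4)
  FIFO total faults: 4
--- LRU ---
  step 0: ref 2 -> FAULT, frames=[2,-] (faults so far: 1)
  step 1: ref 2 -> HIT, frames=[2,-] (faults so far: 1)
  step 2: ref 2 -> HIT, frames=[2,-] (faults so far: 1)
  step 3: ref 4 -> FAULT, frames=[2,4] (faults so far: 2)
  step 4: ref 2 -> HIT, frames=[2,4] (faults so far: 2)
  step 5: ref 4 -> HIT, frames=[2,4] (faults so far: 2)
  step 6: ref 4 -> HIT, frames=[2,4] (faults so far: 2)
  step 7: ref 1 -> FAULT, evict 2, frames=[1,4] (faults so far: 3)
  step 8: ref 4 -> HIT, frames=[1,4] (faults so far: 3)
  step 9: ref 6 -> FAULT, evict 1, frames=[6,4] (faults so far: 4)
  step 10: ref 1 -> FAULT, evict 4, frames=[6,1] (faults so far: 5)
  LRU total faults: 5
--- Optimal ---
  step 0: ref 2 -> FAULT, frames=[2,-] (faults so far: 1)
  step 1: ref 2 -> HIT, frames=[2,-] (faults so far: 1)
  step 2: ref 2 -> HIT, frames=[2,-] (faults so far: 1)
  step 3: ref 4 -> FAULT, frames=[2,4] (faults so far: 2)
  step 4: ref 2 -> HIT, frames=[2,4] (faults so far: 2)
  step 5: ref 4 -> HIT, frames=[2,4] (faults so far: 2)
  step 6: ref 4 -> HIT, frames=[2,4] (faults so far: 2)
  step 7: ref 1 -> FAULT, evict 2, frames=[1,4] (faults so far: 3)
  step 8: ref 4 -> HIT, frames=[1,4] (faults so far: 3)
  step 9: ref 6 -> FAULT, evict 4, frames=[1,6] (faults so far: 4)
  step 10: ref 1 -> HIT, frames=[1,6] (faults so far: 4)
  Optimal total faults: 4

Answer: 4 5 4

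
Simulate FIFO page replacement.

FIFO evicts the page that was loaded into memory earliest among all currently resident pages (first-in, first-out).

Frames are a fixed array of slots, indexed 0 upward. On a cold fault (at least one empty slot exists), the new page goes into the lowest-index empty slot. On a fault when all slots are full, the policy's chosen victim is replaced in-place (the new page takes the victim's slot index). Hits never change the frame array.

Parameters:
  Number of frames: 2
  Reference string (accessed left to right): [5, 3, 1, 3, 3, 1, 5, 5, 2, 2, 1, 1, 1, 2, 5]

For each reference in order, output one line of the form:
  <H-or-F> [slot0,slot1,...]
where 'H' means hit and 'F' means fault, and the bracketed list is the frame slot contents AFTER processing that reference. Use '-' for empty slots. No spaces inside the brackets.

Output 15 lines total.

F [5,-]
F [5,3]
F [1,3]
H [1,3]
H [1,3]
H [1,3]
F [1,5]
H [1,5]
F [2,5]
H [2,5]
F [2,1]
H [2,1]
H [2,1]
H [2,1]
F [5,1]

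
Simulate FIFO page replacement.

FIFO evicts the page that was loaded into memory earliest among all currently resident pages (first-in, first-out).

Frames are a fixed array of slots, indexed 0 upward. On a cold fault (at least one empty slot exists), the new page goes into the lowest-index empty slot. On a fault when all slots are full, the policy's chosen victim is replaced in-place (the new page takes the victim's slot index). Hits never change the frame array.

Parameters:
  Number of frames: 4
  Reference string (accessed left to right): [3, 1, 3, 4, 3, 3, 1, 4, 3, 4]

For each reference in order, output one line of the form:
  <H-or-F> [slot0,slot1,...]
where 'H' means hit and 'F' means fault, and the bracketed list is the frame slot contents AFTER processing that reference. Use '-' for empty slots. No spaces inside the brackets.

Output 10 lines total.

F [3,-,-,-]
F [3,1,-,-]
H [3,1,-,-]
F [3,1,4,-]
H [3,1,4,-]
H [3,1,4,-]
H [3,1,4,-]
H [3,1,4,-]
H [3,1,4,-]
H [3,1,4,-]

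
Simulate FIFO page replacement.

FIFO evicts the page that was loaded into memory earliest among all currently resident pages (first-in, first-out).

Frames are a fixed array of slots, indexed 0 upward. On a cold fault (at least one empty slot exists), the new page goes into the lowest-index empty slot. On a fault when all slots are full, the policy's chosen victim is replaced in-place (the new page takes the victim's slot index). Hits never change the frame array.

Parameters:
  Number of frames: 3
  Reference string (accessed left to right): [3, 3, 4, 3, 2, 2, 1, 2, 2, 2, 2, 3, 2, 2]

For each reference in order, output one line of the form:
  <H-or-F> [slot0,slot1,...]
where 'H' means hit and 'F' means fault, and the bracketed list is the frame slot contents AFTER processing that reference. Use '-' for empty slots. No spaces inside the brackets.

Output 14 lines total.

F [3,-,-]
H [3,-,-]
F [3,4,-]
H [3,4,-]
F [3,4,2]
H [3,4,2]
F [1,4,2]
H [1,4,2]
H [1,4,2]
H [1,4,2]
H [1,4,2]
F [1,3,2]
H [1,3,2]
H [1,3,2]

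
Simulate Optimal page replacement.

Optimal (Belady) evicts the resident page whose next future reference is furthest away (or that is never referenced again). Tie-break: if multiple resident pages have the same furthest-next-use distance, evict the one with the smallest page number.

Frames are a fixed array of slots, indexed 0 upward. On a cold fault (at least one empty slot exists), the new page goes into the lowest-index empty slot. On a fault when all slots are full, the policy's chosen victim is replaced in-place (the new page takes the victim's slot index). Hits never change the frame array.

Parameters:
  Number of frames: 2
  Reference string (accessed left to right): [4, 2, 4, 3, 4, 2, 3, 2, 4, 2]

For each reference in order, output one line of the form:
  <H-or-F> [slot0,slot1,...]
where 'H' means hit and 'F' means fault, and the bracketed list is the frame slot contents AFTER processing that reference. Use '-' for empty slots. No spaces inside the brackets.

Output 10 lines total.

F [4,-]
F [4,2]
H [4,2]
F [4,3]
H [4,3]
F [2,3]
H [2,3]
H [2,3]
F [2,4]
H [2,4]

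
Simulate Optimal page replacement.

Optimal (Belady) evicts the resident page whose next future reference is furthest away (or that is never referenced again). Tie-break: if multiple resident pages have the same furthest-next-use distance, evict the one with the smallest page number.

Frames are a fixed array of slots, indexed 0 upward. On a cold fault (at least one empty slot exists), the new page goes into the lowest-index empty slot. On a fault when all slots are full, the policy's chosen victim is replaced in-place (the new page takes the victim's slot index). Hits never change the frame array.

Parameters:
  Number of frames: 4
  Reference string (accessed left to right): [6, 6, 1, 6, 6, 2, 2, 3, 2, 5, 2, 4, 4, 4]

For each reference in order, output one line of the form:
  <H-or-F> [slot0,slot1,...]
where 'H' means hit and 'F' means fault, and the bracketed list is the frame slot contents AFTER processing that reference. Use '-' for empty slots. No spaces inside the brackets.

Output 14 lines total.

F [6,-,-,-]
H [6,-,-,-]
F [6,1,-,-]
H [6,1,-,-]
H [6,1,-,-]
F [6,1,2,-]
H [6,1,2,-]
F [6,1,2,3]
H [6,1,2,3]
F [6,5,2,3]
H [6,5,2,3]
F [6,5,4,3]
H [6,5,4,3]
H [6,5,4,3]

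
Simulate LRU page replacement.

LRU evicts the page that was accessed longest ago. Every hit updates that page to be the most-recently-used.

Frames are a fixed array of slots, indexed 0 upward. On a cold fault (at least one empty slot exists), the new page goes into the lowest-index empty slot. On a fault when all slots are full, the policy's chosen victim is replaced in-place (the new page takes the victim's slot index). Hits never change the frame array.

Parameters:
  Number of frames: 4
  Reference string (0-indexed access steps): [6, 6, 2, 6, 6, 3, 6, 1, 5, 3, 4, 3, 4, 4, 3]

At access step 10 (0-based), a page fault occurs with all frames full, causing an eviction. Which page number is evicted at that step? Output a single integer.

Step 0: ref 6 -> FAULT, frames=[6,-,-,-]
Step 1: ref 6 -> HIT, frames=[6,-,-,-]
Step 2: ref 2 -> FAULT, frames=[6,2,-,-]
Step 3: ref 6 -> HIT, frames=[6,2,-,-]
Step 4: ref 6 -> HIT, frames=[6,2,-,-]
Step 5: ref 3 -> FAULT, frames=[6,2,3,-]
Step 6: ref 6 -> HIT, frames=[6,2,3,-]
Step 7: ref 1 -> FAULT, frames=[6,2,3,1]
Step 8: ref 5 -> FAULT, evict 2, frames=[6,5,3,1]
Step 9: ref 3 -> HIT, frames=[6,5,3,1]
Step 10: ref 4 -> FAULT, evict 6, frames=[4,5,3,1]
At step 10: evicted page 6

Answer: 6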